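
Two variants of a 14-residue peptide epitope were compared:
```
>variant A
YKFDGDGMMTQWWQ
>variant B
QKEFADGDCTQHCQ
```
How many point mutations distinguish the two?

8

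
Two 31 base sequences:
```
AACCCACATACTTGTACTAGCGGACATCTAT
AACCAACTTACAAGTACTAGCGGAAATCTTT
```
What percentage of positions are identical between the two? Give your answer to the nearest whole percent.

81%

Mismatches at positions 5, 8, 12, 13, 25, 30 (1-based): 6 of 31.
Identical positions: 25/31 = 80.65% → 81%.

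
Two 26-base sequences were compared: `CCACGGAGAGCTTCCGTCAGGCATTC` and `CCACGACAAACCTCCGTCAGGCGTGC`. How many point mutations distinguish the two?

Comparing position by position, 7 sites differ: 6 (G/A), 7 (A/C), 8 (G/A), 10 (G/A), 12 (T/C), 23 (A/G), 25 (T/G).

7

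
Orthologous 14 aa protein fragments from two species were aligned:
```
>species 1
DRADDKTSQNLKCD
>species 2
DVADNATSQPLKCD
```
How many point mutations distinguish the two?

The sequences differ at positions 2, 5, 6, 10 (1-based) — 4 in total.

4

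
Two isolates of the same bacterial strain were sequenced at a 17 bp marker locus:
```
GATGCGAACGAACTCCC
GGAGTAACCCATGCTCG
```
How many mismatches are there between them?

Comparing position by position, 11 bases differ: 2 (A/G), 3 (T/A), 5 (C/T), 6 (G/A), 8 (A/C), 10 (G/C), 12 (A/T), 13 (C/G), 14 (T/C), 15 (C/T), 17 (C/G).

11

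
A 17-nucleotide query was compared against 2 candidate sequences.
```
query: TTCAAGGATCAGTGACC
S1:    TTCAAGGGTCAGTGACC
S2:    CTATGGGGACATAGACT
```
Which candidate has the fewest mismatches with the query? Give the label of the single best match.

S1

Hamming distances to query — S1: 1; S2: 9.
Smallest is S1 with 1 mismatch.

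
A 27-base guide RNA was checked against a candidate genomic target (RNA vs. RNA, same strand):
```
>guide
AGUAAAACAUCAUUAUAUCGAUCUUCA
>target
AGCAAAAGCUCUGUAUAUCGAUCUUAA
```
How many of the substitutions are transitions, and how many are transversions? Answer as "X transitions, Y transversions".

1 transition, 5 transversions

Mismatches (1-based):
site 3: U→C (pyrimidine→pyrimidine, transition)
site 8: C→G (pyrimidine→purine, transversion)
site 9: A→C (purine→pyrimidine, transversion)
site 12: A→U (purine→pyrimidine, transversion)
site 13: U→G (pyrimidine→purine, transversion)
site 26: C→A (pyrimidine→purine, transversion)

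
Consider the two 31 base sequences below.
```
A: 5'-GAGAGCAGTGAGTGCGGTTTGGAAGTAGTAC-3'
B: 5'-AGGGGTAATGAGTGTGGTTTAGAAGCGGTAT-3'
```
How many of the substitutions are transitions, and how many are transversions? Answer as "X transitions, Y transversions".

Mismatches (1-based):
position 1: G→A (purine→purine, transition)
position 2: A→G (purine→purine, transition)
position 4: A→G (purine→purine, transition)
position 6: C→T (pyrimidine→pyrimidine, transition)
position 8: G→A (purine→purine, transition)
position 15: C→T (pyrimidine→pyrimidine, transition)
position 21: G→A (purine→purine, transition)
position 26: T→C (pyrimidine→pyrimidine, transition)
position 27: A→G (purine→purine, transition)
position 31: C→T (pyrimidine→pyrimidine, transition)

10 transitions, 0 transversions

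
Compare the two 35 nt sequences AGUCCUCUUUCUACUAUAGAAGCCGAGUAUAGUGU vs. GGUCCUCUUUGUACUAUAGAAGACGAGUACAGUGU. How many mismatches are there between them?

4

Comparing position by position, 4 positions differ: 1 (A/G), 11 (C/G), 23 (C/A), 30 (U/C).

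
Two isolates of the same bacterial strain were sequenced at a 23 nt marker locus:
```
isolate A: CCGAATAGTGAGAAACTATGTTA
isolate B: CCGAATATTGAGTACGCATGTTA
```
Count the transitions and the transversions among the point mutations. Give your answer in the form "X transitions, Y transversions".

1 transition, 4 transversions

Mismatches (1-based):
base 8: G→T (purine→pyrimidine, transversion)
base 13: A→T (purine→pyrimidine, transversion)
base 15: A→C (purine→pyrimidine, transversion)
base 16: C→G (pyrimidine→purine, transversion)
base 17: T→C (pyrimidine→pyrimidine, transition)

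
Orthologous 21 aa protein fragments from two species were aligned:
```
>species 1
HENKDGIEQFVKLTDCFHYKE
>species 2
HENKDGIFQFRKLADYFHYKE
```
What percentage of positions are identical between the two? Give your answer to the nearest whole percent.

81%

4 positions differ (8, 11, 14, 16), so 17 of 21 match: 17/21 = 80.95%.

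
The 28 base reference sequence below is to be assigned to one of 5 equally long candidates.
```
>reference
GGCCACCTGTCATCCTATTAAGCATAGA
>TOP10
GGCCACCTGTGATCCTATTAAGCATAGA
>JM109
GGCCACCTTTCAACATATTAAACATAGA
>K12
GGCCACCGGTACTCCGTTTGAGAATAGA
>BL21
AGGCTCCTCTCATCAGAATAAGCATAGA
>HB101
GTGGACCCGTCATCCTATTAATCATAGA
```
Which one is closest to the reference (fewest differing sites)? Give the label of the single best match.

Hamming distances to reference — TOP10: 1; JM109: 4; K12: 7; BL21: 7; HB101: 5.
Smallest is TOP10 with 1 mismatch.

TOP10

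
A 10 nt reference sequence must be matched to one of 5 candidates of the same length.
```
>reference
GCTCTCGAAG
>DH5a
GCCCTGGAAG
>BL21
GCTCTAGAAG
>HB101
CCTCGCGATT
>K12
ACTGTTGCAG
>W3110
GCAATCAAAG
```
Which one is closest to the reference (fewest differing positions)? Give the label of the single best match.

BL21

Hamming distances to reference — DH5a: 2; BL21: 1; HB101: 4; K12: 4; W3110: 3.
Smallest is BL21 with 1 mismatch.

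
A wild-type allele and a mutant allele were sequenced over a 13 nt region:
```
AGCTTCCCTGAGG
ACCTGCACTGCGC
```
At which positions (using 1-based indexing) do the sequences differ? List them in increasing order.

2, 5, 7, 11, 13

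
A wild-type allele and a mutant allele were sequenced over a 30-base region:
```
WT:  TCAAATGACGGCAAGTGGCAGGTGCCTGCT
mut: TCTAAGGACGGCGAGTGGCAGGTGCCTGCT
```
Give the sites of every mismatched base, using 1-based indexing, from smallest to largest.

Differences at site 3 (A→T), site 6 (T→G), site 13 (A→G).

3, 6, 13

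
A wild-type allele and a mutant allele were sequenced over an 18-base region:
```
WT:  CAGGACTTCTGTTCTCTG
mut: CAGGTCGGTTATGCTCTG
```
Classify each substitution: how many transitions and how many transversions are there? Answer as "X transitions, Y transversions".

2 transitions, 4 transversions

Transitions (purine↔purine or pyrimidine↔pyrimidine): 9 C→T, 11 G→A.
Transversions (purine↔pyrimidine): 5 A→T, 7 T→G, 8 T→G, 13 T→G.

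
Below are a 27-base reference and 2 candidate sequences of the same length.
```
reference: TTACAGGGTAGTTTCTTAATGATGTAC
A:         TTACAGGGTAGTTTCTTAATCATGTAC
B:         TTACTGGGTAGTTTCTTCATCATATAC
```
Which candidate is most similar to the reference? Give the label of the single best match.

A

Hamming distances to reference — A: 1; B: 4.
Smallest is A with 1 mismatch.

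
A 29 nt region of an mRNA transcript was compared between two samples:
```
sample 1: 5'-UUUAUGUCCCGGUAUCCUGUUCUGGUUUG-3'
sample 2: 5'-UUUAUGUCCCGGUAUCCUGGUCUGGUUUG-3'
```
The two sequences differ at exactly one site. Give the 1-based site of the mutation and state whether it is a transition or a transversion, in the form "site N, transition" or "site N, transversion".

The sequences differ only at site 20: U→G (pyrimidine→purine), a transversion.

site 20, transversion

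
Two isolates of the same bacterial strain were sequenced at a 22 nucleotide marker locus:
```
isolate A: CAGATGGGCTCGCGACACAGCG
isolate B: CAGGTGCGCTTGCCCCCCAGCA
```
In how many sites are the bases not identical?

7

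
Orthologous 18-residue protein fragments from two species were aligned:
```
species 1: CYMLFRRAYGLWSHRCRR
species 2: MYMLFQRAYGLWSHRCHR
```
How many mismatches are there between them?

3

Comparing position by position, 3 residues differ: 1 (C/M), 6 (R/Q), 17 (R/H).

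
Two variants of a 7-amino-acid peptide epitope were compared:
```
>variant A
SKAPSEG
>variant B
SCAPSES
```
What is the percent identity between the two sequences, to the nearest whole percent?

71%

Mismatches at positions 2, 7 (1-based): 2 of 7.
Identical positions: 5/7 = 71.43% → 71%.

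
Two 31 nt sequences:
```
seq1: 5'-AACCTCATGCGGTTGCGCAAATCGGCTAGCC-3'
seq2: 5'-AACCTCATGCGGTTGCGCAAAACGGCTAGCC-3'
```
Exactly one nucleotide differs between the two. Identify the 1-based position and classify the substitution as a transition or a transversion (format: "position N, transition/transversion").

Position 22 changes T→A. T is a pyrimidine and A is a purine, so this is a transversion.

position 22, transversion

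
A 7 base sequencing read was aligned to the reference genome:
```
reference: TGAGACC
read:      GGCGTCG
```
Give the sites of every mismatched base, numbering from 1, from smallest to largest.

Scanning 1-based: 1: T/G; 3: A/C; 5: A/T; 7: C/G.

1, 3, 5, 7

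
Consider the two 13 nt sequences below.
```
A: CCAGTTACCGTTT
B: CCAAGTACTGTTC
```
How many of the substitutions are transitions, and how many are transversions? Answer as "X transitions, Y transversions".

Mismatches (1-based):
site 4: G→A (purine→purine, transition)
site 5: T→G (pyrimidine→purine, transversion)
site 9: C→T (pyrimidine→pyrimidine, transition)
site 13: T→C (pyrimidine→pyrimidine, transition)

3 transitions, 1 transversion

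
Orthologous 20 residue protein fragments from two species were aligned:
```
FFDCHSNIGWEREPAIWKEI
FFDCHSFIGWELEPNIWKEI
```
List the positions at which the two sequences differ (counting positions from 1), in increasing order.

Differences at position 7 (N→F), position 12 (R→L), position 15 (A→N).

7, 12, 15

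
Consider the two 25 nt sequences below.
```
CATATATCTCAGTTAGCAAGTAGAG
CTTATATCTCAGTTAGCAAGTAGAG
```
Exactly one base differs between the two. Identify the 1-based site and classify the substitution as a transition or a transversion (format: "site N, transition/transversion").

site 2, transversion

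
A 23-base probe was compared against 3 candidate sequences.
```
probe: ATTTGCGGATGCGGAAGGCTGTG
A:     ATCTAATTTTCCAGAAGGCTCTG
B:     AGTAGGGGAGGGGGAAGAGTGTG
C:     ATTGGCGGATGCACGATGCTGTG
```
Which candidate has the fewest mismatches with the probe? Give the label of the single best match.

C

Hamming distances to probe — A: 9; B: 7; C: 5.
Smallest is C with 5 mismatches.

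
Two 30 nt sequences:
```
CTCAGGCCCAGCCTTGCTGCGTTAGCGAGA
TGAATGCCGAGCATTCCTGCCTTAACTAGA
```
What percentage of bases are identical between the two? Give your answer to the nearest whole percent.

10 positions differ (1, 2, 3, 5, 9, 13, 16, 21, 25, 27), so 20 of 30 match: 20/30 = 66.67%.

67%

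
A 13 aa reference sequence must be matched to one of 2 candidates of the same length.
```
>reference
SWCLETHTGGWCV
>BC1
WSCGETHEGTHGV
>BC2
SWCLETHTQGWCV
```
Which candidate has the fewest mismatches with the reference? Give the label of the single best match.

BC2

Hamming distances to reference — BC1: 7; BC2: 1.
Smallest is BC2 with 1 mismatch.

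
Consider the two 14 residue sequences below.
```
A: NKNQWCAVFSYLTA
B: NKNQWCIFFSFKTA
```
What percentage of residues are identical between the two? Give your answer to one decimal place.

Mismatches at positions 7, 8, 11, 12 (1-based): 4 of 14.
Identical positions: 10/14 = 71.43% → 71.4%.

71.4%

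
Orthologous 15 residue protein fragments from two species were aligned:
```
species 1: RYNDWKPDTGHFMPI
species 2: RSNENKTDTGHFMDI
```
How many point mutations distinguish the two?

Comparing position by position, 5 residues differ: 2 (Y/S), 4 (D/E), 5 (W/N), 7 (P/T), 14 (P/D).

5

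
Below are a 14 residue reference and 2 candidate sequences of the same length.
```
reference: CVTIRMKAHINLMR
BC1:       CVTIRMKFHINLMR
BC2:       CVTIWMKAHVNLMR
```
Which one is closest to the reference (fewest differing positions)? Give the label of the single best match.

BC1 differs at 1 position; BC2 differs at 2 positions. The closest is BC1.

BC1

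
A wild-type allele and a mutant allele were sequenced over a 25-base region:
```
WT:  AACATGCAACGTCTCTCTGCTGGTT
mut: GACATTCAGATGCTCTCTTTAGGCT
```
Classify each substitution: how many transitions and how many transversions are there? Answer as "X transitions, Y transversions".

Transitions (purine↔purine or pyrimidine↔pyrimidine): 1 A→G, 9 A→G, 20 C→T, 24 T→C.
Transversions (purine↔pyrimidine): 6 G→T, 10 C→A, 11 G→T, 12 T→G, 19 G→T, 21 T→A.

4 transitions, 6 transversions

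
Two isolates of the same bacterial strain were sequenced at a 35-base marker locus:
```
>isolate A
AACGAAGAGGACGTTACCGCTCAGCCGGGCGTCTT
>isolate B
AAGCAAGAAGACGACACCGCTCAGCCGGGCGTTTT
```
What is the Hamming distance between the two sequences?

Mismatches (1-based): site 3: C→G; site 4: G→C; site 9: G→A; site 14: T→A; site 15: T→C; site 33: C→T.

6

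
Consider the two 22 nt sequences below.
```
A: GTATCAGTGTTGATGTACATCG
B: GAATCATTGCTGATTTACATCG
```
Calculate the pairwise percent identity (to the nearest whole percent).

4 positions differ (2, 7, 10, 15), so 18 of 22 match: 18/22 = 81.82%.

82%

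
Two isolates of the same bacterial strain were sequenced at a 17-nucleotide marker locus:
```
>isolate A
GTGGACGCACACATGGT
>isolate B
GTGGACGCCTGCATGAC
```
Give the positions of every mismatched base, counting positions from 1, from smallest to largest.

9, 10, 11, 16, 17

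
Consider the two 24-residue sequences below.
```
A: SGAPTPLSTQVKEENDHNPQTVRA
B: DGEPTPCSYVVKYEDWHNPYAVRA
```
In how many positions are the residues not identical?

The sequences differ at positions 1, 3, 7, 9, 10, 13, 15, 16, 20, 21 (1-based) — 10 in total.

10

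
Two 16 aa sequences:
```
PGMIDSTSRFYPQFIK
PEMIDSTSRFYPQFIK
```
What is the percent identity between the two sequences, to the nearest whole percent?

1 position differs (2), so 15 of 16 match: 15/16 = 93.75%.

94%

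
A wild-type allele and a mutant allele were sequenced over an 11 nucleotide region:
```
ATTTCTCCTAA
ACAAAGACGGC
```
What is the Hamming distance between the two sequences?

9

The sequences differ at sites 2, 3, 4, 5, 6, 7, 9, 10, 11 (1-based) — 9 in total.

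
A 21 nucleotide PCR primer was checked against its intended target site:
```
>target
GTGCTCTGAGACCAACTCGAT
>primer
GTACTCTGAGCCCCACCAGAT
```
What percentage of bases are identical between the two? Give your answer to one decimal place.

76.2%

Mismatches at positions 3, 11, 14, 17, 18 (1-based): 5 of 21.
Identical positions: 16/21 = 76.19% → 76.2%.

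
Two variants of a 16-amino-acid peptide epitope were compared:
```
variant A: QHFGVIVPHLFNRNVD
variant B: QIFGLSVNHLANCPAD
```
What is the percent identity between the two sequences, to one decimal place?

50.0%

8 positions differ (2, 5, 6, 8, 11, 13, 14, 15), so 8 of 16 match: 8/16 = 50%.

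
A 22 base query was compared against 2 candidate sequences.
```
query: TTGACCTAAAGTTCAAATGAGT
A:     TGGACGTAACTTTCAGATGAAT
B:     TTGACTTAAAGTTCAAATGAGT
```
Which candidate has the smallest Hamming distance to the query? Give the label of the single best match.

B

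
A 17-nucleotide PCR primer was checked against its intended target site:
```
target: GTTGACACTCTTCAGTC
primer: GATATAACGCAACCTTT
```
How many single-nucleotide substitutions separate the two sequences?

The sequences differ at bases 2, 4, 5, 6, 9, 11, 12, 14, 15, 17 (1-based) — 10 in total.

10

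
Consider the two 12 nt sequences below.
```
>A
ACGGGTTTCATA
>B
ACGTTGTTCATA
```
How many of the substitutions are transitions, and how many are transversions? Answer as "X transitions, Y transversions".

0 transitions, 3 transversions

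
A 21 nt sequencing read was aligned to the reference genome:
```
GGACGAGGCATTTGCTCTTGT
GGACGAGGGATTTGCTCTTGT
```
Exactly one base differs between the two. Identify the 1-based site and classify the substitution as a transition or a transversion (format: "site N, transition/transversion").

site 9, transversion

The sequences differ only at site 9: C→G (pyrimidine→purine), a transversion.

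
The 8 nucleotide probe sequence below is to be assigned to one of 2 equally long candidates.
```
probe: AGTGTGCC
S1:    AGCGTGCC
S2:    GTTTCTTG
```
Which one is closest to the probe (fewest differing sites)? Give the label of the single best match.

S1

S1 differs at 1 site; S2 differs at 7 sites. The closest is S1.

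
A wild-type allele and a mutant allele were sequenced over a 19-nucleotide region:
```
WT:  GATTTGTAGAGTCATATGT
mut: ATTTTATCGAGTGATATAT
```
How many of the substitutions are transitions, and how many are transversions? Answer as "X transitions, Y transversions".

3 transitions, 3 transversions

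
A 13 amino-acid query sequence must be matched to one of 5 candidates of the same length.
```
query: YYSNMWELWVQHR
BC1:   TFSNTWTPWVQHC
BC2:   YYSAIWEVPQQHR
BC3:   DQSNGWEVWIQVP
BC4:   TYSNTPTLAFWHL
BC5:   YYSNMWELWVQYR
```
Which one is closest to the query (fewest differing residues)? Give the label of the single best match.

BC5

BC1 differs at 6 residues; BC2 differs at 5 residues; BC3 differs at 7 residues; BC4 differs at 8 residues; BC5 differs at 1 residue. The closest is BC5.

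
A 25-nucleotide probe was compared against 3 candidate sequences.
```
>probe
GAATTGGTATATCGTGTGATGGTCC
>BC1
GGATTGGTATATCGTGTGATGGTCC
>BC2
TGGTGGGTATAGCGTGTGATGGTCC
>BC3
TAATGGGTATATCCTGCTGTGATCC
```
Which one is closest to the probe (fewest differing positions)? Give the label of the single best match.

BC1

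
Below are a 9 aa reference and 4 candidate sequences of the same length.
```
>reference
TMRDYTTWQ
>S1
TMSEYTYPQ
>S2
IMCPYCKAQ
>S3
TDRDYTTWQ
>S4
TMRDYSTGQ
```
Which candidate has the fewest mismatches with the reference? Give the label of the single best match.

S3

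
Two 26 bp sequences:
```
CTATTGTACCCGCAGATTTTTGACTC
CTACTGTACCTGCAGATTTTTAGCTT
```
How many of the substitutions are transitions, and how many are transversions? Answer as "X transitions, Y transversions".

5 transitions, 0 transversions

Mismatches (1-based):
site 4: T→C (pyrimidine→pyrimidine, transition)
site 11: C→T (pyrimidine→pyrimidine, transition)
site 22: G→A (purine→purine, transition)
site 23: A→G (purine→purine, transition)
site 26: C→T (pyrimidine→pyrimidine, transition)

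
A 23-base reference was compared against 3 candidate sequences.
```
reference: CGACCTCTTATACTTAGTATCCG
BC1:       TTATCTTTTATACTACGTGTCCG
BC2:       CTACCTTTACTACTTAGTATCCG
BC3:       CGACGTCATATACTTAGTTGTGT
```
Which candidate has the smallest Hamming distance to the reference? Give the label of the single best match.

BC1 differs at 7 sites; BC2 differs at 4 sites; BC3 differs at 7 sites. The closest is BC2.

BC2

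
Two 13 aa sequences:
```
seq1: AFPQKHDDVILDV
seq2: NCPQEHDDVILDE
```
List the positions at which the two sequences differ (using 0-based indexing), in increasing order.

0, 1, 4, 12

Differences at position 0 (A→N), position 1 (F→C), position 4 (K→E), position 12 (V→E).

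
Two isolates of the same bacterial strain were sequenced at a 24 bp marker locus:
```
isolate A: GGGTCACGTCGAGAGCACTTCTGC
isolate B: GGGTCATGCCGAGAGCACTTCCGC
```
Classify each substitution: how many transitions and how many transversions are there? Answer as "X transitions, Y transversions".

Transitions (purine↔purine or pyrimidine↔pyrimidine): 7 C→T, 9 T→C, 22 T→C.
Transversions (purine↔pyrimidine): none.

3 transitions, 0 transversions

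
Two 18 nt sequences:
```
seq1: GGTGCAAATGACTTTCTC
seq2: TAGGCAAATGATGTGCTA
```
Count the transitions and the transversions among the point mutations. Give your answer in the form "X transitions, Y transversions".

Mismatches (1-based):
base 1: G→T (purine→pyrimidine, transversion)
base 2: G→A (purine→purine, transition)
base 3: T→G (pyrimidine→purine, transversion)
base 12: C→T (pyrimidine→pyrimidine, transition)
base 13: T→G (pyrimidine→purine, transversion)
base 15: T→G (pyrimidine→purine, transversion)
base 18: C→A (pyrimidine→purine, transversion)

2 transitions, 5 transversions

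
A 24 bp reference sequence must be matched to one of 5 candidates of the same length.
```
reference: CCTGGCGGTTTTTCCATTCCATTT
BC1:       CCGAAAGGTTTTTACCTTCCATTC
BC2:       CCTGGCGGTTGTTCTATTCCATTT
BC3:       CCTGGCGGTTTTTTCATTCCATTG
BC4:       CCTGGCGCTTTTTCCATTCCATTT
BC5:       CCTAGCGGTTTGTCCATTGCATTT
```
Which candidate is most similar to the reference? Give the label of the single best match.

BC4

BC1 differs at 7 positions; BC2 differs at 2 positions; BC3 differs at 2 positions; BC4 differs at 1 position; BC5 differs at 3 positions. The closest is BC4.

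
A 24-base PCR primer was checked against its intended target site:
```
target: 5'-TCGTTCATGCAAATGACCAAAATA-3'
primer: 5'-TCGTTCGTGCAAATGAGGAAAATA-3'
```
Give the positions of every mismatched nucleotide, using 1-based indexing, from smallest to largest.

7, 17, 18

Scanning 1-based: 7: A/G; 17: C/G; 18: C/G.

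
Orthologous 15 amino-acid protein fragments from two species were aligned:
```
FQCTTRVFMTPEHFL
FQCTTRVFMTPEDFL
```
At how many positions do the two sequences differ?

1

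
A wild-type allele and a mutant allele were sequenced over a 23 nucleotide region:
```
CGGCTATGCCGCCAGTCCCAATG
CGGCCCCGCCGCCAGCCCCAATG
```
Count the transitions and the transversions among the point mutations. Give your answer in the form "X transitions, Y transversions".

3 transitions, 1 transversion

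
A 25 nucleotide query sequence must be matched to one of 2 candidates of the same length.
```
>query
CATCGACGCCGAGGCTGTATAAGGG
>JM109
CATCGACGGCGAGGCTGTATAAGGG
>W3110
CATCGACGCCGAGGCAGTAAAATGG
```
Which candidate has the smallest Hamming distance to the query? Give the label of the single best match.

JM109

Hamming distances to query — JM109: 1; W3110: 3.
Smallest is JM109 with 1 mismatch.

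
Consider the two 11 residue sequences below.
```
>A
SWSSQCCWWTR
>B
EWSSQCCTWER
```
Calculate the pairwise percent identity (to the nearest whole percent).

3 positions differ (1, 8, 10), so 8 of 11 match: 8/11 = 72.73%.

73%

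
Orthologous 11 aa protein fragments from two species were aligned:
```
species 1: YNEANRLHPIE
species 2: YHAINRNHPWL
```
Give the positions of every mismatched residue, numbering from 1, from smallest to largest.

2, 3, 4, 7, 10, 11

Scanning 1-based: 2: N/H; 3: E/A; 4: A/I; 7: L/N; 10: I/W; 11: E/L.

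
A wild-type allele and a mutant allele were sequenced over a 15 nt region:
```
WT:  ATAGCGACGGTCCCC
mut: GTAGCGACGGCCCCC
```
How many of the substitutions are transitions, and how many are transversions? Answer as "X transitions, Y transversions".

Mismatches (1-based):
site 1: A→G (purine→purine, transition)
site 11: T→C (pyrimidine→pyrimidine, transition)

2 transitions, 0 transversions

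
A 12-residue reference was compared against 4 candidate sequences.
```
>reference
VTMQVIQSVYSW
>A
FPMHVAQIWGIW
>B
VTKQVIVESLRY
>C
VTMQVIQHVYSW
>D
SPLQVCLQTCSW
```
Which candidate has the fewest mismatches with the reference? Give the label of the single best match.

Hamming distances to reference — A: 8; B: 7; C: 1; D: 8.
Smallest is C with 1 mismatch.

C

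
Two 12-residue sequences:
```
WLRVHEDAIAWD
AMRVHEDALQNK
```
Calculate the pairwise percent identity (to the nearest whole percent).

Mismatches at positions 1, 2, 9, 10, 11, 12 (1-based): 6 of 12.
Identical positions: 6/12 = 50% → 50%.

50%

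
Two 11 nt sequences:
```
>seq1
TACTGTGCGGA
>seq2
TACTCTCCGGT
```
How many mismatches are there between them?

Mismatches (1-based): site 5: G→C; site 7: G→C; site 11: A→T.

3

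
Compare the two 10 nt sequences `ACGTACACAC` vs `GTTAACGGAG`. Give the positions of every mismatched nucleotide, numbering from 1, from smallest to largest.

Differences at position 1 (A→G), position 2 (C→T), position 3 (G→T), position 4 (T→A), position 7 (A→G), position 8 (C→G), position 10 (C→G).

1, 2, 3, 4, 7, 8, 10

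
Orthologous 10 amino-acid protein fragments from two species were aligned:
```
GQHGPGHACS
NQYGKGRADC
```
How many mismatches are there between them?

6

Mismatches (1-based): position 1: G→N; position 3: H→Y; position 5: P→K; position 7: H→R; position 9: C→D; position 10: S→C.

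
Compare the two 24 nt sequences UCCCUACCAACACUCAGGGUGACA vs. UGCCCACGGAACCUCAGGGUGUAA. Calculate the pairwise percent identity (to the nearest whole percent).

67%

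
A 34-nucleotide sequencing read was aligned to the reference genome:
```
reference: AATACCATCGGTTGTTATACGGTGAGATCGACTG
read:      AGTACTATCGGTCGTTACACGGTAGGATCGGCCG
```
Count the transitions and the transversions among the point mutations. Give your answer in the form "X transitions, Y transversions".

Mismatches (1-based):
position 2: A→G (purine→purine, transition)
position 6: C→T (pyrimidine→pyrimidine, transition)
position 13: T→C (pyrimidine→pyrimidine, transition)
position 18: T→C (pyrimidine→pyrimidine, transition)
position 24: G→A (purine→purine, transition)
position 25: A→G (purine→purine, transition)
position 31: A→G (purine→purine, transition)
position 33: T→C (pyrimidine→pyrimidine, transition)

8 transitions, 0 transversions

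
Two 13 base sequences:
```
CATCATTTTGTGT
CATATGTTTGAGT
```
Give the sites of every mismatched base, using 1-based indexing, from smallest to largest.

4, 5, 6, 11

Differences at site 4 (C→A), site 5 (A→T), site 6 (T→G), site 11 (T→A).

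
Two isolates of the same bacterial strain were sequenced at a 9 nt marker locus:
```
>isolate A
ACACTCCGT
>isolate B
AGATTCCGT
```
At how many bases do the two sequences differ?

2

The sequences differ at bases 2, 4 (1-based) — 2 in total.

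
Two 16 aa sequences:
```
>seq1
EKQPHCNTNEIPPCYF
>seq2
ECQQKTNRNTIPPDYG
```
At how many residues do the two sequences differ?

8

The sequences differ at residues 2, 4, 5, 6, 8, 10, 14, 16 (1-based) — 8 in total.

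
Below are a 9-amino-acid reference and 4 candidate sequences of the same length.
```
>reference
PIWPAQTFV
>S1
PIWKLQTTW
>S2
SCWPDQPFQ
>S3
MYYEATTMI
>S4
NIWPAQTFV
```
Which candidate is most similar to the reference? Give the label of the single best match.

S4

Hamming distances to reference — S1: 4; S2: 5; S3: 7; S4: 1.
Smallest is S4 with 1 mismatch.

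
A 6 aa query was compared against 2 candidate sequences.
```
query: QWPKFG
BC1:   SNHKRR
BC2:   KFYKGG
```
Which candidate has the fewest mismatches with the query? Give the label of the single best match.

Hamming distances to query — BC1: 5; BC2: 4.
Smallest is BC2 with 4 mismatches.

BC2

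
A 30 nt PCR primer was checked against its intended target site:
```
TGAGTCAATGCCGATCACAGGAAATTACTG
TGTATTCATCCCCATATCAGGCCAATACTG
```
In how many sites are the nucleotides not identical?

11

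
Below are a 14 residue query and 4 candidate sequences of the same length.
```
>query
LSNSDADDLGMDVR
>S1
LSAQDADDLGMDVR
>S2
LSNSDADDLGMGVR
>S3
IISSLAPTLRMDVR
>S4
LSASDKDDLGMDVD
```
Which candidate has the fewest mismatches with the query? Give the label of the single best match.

S2

Hamming distances to query — S1: 2; S2: 1; S3: 7; S4: 3.
Smallest is S2 with 1 mismatch.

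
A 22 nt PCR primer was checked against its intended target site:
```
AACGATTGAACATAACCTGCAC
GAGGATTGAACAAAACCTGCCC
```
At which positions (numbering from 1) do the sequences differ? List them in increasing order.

1, 3, 13, 21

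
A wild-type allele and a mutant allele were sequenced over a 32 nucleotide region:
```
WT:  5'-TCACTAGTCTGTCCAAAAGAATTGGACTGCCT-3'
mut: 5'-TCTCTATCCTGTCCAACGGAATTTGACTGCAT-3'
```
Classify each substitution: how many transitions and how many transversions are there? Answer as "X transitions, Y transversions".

Mismatches (1-based):
position 3: A→T (purine→pyrimidine, transversion)
position 7: G→T (purine→pyrimidine, transversion)
position 8: T→C (pyrimidine→pyrimidine, transition)
position 17: A→C (purine→pyrimidine, transversion)
position 18: A→G (purine→purine, transition)
position 24: G→T (purine→pyrimidine, transversion)
position 31: C→A (pyrimidine→purine, transversion)

2 transitions, 5 transversions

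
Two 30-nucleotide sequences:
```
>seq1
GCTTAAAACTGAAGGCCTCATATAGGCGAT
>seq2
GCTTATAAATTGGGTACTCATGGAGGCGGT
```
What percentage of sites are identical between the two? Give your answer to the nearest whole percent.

Mismatches at positions 6, 9, 11, 12, 13, 15, 16, 22, 23, 29 (1-based): 10 of 30.
Identical positions: 20/30 = 66.67% → 67%.

67%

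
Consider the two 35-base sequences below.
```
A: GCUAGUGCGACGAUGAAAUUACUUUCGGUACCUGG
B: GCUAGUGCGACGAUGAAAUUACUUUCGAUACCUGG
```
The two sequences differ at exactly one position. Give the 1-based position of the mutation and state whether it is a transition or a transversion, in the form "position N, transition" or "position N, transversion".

position 28, transition

Position 28 changes G→A. G is a purine and A is a purine, so this is a transition.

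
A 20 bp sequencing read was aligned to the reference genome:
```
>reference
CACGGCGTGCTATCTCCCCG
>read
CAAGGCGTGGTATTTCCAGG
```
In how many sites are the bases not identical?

5

Comparing position by position, 5 sites differ: 3 (C/A), 10 (C/G), 14 (C/T), 18 (C/A), 19 (C/G).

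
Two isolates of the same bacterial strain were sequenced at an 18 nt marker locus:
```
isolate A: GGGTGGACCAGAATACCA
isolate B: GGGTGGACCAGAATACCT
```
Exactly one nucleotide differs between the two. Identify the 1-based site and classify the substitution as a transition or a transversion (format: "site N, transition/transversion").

site 18, transversion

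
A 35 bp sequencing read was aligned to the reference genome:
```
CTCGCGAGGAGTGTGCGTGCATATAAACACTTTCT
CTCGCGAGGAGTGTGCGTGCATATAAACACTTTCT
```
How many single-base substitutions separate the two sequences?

The two sequences are identical at every position.

0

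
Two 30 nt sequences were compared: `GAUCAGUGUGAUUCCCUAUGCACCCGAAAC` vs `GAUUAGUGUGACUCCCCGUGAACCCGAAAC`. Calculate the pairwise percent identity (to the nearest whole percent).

5 positions differ (4, 12, 17, 18, 21), so 25 of 30 match: 25/30 = 83.33%.

83%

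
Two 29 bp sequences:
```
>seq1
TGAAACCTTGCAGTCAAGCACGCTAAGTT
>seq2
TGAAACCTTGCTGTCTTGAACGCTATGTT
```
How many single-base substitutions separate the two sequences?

5

Comparing position by position, 5 sites differ: 12 (A/T), 16 (A/T), 17 (A/T), 19 (C/A), 26 (A/T).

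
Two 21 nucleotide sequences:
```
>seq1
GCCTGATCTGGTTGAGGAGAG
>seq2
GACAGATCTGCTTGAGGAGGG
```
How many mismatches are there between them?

The sequences differ at sites 2, 4, 11, 20 (1-based) — 4 in total.

4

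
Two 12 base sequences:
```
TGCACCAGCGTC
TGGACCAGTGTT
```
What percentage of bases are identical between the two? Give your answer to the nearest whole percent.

75%

Mismatches at positions 3, 9, 12 (1-based): 3 of 12.
Identical positions: 9/12 = 75% → 75%.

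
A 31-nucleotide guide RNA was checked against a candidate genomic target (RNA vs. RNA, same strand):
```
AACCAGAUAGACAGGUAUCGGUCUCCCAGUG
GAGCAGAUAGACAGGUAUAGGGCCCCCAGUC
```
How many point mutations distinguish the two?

6

Comparing position by position, 6 sites differ: 1 (A/G), 3 (C/G), 19 (C/A), 22 (U/G), 24 (U/C), 31 (G/C).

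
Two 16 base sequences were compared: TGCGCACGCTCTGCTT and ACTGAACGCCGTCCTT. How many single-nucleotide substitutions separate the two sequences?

7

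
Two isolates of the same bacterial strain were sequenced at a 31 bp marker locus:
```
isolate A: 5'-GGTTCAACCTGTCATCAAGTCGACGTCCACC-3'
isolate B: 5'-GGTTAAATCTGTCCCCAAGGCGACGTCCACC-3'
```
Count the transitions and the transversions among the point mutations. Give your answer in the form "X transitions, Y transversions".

2 transitions, 3 transversions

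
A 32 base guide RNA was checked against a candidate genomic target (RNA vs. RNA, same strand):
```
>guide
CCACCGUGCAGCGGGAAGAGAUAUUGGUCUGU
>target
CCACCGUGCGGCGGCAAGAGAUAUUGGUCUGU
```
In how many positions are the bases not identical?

Mismatches (1-based): position 10: A→G; position 15: G→C.

2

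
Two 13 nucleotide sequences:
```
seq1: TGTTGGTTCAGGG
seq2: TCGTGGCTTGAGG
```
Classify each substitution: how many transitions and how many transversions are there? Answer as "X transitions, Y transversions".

4 transitions, 2 transversions

Transitions (purine↔purine or pyrimidine↔pyrimidine): 7 T→C, 9 C→T, 10 A→G, 11 G→A.
Transversions (purine↔pyrimidine): 2 G→C, 3 T→G.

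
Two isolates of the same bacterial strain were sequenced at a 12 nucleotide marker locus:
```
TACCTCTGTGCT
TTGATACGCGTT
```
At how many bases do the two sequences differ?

7

Comparing position by position, 7 bases differ: 2 (A/T), 3 (C/G), 4 (C/A), 6 (C/A), 7 (T/C), 9 (T/C), 11 (C/T).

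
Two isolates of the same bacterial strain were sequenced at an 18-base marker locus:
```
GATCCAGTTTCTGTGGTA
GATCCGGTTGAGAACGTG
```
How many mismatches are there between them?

8

Comparing position by position, 8 bases differ: 6 (A/G), 10 (T/G), 11 (C/A), 12 (T/G), 13 (G/A), 14 (T/A), 15 (G/C), 18 (A/G).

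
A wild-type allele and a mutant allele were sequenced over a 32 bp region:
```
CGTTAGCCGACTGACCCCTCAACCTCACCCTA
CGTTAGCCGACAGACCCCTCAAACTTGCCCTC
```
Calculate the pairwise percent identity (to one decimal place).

84.4%

5 positions differ (12, 23, 26, 27, 32), so 27 of 32 match: 27/32 = 84.38%.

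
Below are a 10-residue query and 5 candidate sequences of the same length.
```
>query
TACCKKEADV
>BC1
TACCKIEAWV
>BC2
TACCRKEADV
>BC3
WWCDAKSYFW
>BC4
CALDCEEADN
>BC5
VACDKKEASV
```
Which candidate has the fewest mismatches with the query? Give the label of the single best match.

BC2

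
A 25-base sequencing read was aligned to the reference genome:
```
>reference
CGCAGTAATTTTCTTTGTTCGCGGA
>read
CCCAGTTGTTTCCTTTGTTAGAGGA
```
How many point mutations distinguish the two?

Comparing position by position, 6 sites differ: 2 (G/C), 7 (A/T), 8 (A/G), 12 (T/C), 20 (C/A), 22 (C/A).

6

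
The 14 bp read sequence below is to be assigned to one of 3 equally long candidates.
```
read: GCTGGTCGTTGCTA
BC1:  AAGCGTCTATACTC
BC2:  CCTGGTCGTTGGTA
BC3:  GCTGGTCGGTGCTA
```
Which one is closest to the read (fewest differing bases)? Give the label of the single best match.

BC1 differs at 8 bases; BC2 differs at 2 bases; BC3 differs at 1 base. The closest is BC3.

BC3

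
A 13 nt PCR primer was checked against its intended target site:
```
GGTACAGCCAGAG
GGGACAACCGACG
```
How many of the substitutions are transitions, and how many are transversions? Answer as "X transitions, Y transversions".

3 transitions, 2 transversions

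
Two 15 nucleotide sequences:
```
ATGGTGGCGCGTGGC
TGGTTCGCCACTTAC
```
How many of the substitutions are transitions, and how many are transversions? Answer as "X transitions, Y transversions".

1 transition, 8 transversions

Mismatches (1-based):
position 1: A→T (purine→pyrimidine, transversion)
position 2: T→G (pyrimidine→purine, transversion)
position 4: G→T (purine→pyrimidine, transversion)
position 6: G→C (purine→pyrimidine, transversion)
position 9: G→C (purine→pyrimidine, transversion)
position 10: C→A (pyrimidine→purine, transversion)
position 11: G→C (purine→pyrimidine, transversion)
position 13: G→T (purine→pyrimidine, transversion)
position 14: G→A (purine→purine, transition)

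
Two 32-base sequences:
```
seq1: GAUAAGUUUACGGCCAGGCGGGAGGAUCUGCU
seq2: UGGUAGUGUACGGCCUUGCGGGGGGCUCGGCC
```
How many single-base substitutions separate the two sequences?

Comparing position by position, 11 positions differ: 1 (G/U), 2 (A/G), 3 (U/G), 4 (A/U), 8 (U/G), 16 (A/U), 17 (G/U), 23 (A/G), 26 (A/C), 29 (U/G), 32 (U/C).

11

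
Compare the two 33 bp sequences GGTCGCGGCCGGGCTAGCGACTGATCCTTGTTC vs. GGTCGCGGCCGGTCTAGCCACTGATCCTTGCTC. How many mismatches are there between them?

3

Comparing position by position, 3 positions differ: 13 (G/T), 19 (G/C), 31 (T/C).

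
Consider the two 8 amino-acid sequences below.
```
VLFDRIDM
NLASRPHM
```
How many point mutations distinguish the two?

5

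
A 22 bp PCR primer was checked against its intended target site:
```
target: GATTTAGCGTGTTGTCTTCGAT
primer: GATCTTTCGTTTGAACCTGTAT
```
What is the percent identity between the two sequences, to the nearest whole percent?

55%

10 positions differ (4, 6, 7, 11, 13, 14, 15, 17, 19, 20), so 12 of 22 match: 12/22 = 54.55%.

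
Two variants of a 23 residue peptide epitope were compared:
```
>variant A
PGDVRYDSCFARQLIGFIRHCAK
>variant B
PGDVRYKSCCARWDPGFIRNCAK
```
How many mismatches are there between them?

6

Mismatches (1-based): position 7: D→K; position 10: F→C; position 13: Q→W; position 14: L→D; position 15: I→P; position 20: H→N.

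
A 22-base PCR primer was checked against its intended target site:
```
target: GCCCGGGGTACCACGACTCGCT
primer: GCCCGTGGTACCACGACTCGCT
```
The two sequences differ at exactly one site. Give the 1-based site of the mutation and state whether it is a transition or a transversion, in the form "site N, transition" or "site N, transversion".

site 6, transversion

Site 6 changes G→T. G is a purine and T is a pyrimidine, so this is a transversion.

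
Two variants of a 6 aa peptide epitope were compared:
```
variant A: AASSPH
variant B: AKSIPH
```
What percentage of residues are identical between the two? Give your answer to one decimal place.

2 positions differ (2, 4), so 4 of 6 match: 4/6 = 66.67%.

66.7%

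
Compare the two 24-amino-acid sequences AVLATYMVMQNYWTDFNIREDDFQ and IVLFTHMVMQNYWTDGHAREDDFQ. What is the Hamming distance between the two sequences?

Comparing position by position, 6 positions differ: 1 (A/I), 4 (A/F), 6 (Y/H), 16 (F/G), 17 (N/H), 18 (I/A).

6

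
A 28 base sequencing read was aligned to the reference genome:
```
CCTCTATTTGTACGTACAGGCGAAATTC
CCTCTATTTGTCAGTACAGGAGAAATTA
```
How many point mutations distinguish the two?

4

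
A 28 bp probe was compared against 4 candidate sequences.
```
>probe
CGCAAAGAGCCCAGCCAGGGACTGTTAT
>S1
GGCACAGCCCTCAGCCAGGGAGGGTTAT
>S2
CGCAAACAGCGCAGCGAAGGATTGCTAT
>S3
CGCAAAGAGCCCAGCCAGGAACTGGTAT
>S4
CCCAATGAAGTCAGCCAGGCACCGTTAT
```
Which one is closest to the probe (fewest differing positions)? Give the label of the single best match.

S1 differs at 7 positions; S2 differs at 6 positions; S3 differs at 2 positions; S4 differs at 7 positions. The closest is S3.

S3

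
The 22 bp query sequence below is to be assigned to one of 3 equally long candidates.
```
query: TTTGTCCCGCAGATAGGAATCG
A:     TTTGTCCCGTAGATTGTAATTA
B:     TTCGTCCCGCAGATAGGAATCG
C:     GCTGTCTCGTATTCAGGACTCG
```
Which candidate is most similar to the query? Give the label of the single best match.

B

A differs at 5 bases; B differs at 1 base; C differs at 8 bases. The closest is B.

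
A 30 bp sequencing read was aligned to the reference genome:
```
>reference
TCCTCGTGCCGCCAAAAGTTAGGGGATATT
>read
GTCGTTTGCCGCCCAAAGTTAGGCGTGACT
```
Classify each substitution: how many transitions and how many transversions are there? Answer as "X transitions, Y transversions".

Mismatches (1-based):
position 1: T→G (pyrimidine→purine, transversion)
position 2: C→T (pyrimidine→pyrimidine, transition)
position 4: T→G (pyrimidine→purine, transversion)
position 5: C→T (pyrimidine→pyrimidine, transition)
position 6: G→T (purine→pyrimidine, transversion)
position 14: A→C (purine→pyrimidine, transversion)
position 24: G→C (purine→pyrimidine, transversion)
position 26: A→T (purine→pyrimidine, transversion)
position 27: T→G (pyrimidine→purine, transversion)
position 29: T→C (pyrimidine→pyrimidine, transition)

3 transitions, 7 transversions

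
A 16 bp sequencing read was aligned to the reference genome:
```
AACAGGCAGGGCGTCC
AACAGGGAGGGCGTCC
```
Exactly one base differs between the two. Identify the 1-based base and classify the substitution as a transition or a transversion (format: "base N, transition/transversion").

base 7, transversion

The sequences differ only at base 7: C→G (pyrimidine→purine), a transversion.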